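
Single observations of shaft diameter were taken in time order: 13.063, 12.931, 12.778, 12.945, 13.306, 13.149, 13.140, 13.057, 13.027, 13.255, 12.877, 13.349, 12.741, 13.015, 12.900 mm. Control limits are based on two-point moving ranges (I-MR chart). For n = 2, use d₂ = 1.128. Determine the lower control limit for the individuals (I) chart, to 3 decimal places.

12.434

X̄ = (13.063 + 12.931 + 12.778 + 12.945 + 13.306 + 13.149 + 13.140 + 13.057 + 13.027 + 13.255 + 12.877 + 13.349 + 12.741 + 13.015 + 12.900) / 15 = 13.0355
Moving ranges: 0.132, 0.153, 0.167, 0.361, 0.157, 0.009, 0.083, 0.030, 0.228, 0.378, 0.472, 0.608, 0.274, 0.115; M̄R̄ = 3.1670 / 14 = 0.2262
LCL = X̄ − 3·M̄R̄/d₂ = 13.0355 − 3 × 0.2262 / 1.128 = 12.4339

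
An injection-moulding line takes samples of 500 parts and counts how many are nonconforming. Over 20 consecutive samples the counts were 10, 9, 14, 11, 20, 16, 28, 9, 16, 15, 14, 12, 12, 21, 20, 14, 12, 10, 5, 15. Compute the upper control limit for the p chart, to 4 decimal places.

p̄ = Σdᵢ / (k·n) = 283 / (20 × 500) = 0.02830
UCL = p̄ + 3·√(p̄(1−p̄)/n) = 0.02830 + 3 × √(0.02830×0.97170/500) = 0.02830 + 3 × 0.00742 = 0.05055

0.0505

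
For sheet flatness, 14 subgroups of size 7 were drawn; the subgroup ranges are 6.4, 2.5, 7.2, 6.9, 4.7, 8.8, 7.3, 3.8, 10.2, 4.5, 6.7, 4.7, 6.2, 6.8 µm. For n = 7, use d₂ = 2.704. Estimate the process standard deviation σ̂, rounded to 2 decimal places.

2.29

R̄ = (6.4 + 2.5 + 7.2 + 6.9 + 4.7 + 8.8 + 7.3 + 3.8 + 10.2 + 4.5 + 6.7 + 4.7 + 6.2 + 6.8) / 14 = 6.1929
σ̂ = R̄ / d₂ = 6.1929 / 2.704 = 2.2903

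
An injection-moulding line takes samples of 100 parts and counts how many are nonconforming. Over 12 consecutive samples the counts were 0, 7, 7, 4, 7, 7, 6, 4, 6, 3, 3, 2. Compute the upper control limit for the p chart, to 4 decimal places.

p̄ = Σdᵢ / (k·n) = 56 / (12 × 100) = 0.04667
UCL = p̄ + 3·√(p̄(1−p̄)/n) = 0.04667 + 3 × √(0.04667×0.95333/100) = 0.04667 + 3 × 0.02109 = 0.10994

0.1099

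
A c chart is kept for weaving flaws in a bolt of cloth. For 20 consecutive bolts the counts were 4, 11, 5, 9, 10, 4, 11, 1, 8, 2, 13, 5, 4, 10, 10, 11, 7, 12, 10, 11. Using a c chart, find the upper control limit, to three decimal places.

c̄ = (4 + 11 + 5 + 9 + 10 + 4 + 11 + 1 + 8 + 2 + 13 + 5 + 4 + 10 + 10 + 11 + 7 + 12 + 10 + 11) / 20 = 158 / 20 = 7.9000
UCL = c̄ + 3√c̄ = 7.9000 + 3 × √7.9000 = 7.9000 + 3 × 2.8107 = 16.3321

16.332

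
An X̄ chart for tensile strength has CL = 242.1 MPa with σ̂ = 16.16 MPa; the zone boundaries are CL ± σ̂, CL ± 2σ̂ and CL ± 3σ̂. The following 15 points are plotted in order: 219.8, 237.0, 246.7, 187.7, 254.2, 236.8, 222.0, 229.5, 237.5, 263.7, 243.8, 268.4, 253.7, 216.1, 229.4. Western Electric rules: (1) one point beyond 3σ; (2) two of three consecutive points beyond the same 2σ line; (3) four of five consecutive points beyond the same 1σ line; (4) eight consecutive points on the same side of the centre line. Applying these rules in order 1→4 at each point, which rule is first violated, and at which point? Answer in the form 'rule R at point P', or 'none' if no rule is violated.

Zone of each point (C = within 1σ̂, B = 1σ̂–2σ̂, A = 2σ̂–3σ̂, * = beyond 3σ̂; sign = side of CL): 1:-B, 2:-C, 3:+C, 4:-*, 5:+C, 6:-C, 7:-B, 8:-C, 9:-C, 10:+B, 11:+C, 12:+B, 13:+C, 14:-B, 15:-C
Rule 1 (one point beyond the 3σ limits) is satisfied at point 4.

rule 1 at point 4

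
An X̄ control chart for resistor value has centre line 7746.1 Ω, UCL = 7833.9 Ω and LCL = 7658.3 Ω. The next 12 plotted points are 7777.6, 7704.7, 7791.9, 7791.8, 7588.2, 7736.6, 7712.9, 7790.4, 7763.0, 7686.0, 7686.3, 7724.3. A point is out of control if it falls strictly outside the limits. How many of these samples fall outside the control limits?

1

Compare each point to [7658.3, 7833.9]: sample 5 = 7588.2 < LCL.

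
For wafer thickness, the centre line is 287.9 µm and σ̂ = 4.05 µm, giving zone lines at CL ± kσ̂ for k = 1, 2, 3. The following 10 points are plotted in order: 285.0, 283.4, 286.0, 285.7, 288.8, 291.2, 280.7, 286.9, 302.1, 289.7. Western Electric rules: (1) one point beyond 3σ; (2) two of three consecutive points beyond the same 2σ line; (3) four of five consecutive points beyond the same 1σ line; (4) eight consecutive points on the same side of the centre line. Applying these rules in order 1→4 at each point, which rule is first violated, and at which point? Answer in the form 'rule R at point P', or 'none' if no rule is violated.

Zone of each point (C = within 1σ̂, B = 1σ̂–2σ̂, A = 2σ̂–3σ̂, * = beyond 3σ̂; sign = side of CL): 1:-C, 2:-B, 3:-C, 4:-C, 5:+C, 6:+C, 7:-B, 8:-C, 9:+*, 10:+C
Rule 1 (one point beyond the 3σ limits) is satisfied at point 9.

rule 1 at point 9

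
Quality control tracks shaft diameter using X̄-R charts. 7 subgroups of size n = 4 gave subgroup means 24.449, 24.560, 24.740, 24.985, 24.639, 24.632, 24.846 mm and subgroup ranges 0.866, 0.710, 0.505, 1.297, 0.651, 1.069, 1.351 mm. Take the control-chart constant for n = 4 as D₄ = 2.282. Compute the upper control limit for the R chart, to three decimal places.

R̄ = (0.866 + 0.710 + 0.505 + 1.297 + 0.651 + 1.069 + 1.351) / 7 = 6.4490 / 7 = 0.9213
UCL_R = D₄·R̄ = 2.282 × 0.9213 = 2.1024

2.102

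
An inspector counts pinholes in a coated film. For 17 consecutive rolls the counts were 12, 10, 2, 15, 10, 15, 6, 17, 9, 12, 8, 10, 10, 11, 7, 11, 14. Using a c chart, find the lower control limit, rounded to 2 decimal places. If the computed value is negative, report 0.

c̄ = (12 + 10 + 2 + 15 + 10 + 15 + 6 + 17 + 9 + 12 + 8 + 10 + 10 + 11 + 7 + 11 + 14) / 17 = 179 / 17 = 10.5294
LCL = c̄ − 3√c̄ = 10.5294 − 3 × 3.2449 = 0.7947

0.79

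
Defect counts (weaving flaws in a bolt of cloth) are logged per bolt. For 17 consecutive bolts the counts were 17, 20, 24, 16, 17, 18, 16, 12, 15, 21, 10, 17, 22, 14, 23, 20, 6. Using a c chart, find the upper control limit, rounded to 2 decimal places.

c̄ = (17 + 20 + 24 + 16 + 17 + 18 + 16 + 12 + 15 + 21 + 10 + 17 + 22 + 14 + 23 + 20 + 6) / 17 = 288 / 17 = 16.9412
UCL = c̄ + 3√c̄ = 16.9412 + 3 × √16.9412 = 16.9412 + 3 × 4.1160 = 29.2891

29.29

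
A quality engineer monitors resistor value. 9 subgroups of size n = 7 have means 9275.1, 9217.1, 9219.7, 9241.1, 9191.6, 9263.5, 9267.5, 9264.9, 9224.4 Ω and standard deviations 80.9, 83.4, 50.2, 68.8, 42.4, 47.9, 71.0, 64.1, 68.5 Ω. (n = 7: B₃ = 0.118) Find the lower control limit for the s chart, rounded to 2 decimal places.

s̄ = (80.9 + 83.4 + 50.2 + 68.8 + 42.4 + 47.9 + 71.0 + 64.1 + 68.5) / 9 = 64.1333
LCL_s = B₃·s̄ = 0.118 × 64.1333 = 7.5677

7.57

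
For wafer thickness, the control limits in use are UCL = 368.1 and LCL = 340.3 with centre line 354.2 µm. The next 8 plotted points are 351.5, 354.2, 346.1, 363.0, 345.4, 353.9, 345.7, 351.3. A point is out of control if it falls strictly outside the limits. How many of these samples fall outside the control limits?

0

All 8 points lie within [340.3, 368.1].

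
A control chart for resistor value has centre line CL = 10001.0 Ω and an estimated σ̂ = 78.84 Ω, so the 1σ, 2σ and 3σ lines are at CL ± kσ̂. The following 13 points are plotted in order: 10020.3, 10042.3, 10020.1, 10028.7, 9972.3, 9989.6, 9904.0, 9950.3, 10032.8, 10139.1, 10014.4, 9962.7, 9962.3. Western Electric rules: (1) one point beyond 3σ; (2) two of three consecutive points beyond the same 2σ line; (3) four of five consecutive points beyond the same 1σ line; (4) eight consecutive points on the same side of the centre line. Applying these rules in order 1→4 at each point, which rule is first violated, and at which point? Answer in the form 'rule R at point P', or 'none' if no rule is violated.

none

Zone of each point (C = within 1σ̂, B = 1σ̂–2σ̂, A = 2σ̂–3σ̂, * = beyond 3σ̂; sign = side of CL): 1:+C, 2:+C, 3:+C, 4:+C, 5:-C, 6:-C, 7:-B, 8:-C, 9:+C, 10:+B, 11:+C, 12:-C, 13:-C
No rule fires across all 13 points.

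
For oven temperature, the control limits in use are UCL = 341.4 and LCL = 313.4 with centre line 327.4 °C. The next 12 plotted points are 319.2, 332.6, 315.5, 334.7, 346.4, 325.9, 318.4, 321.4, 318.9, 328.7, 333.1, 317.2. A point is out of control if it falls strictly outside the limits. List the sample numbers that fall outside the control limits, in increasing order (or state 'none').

Compare each point to [313.4, 341.4]: sample 5 = 346.4 > UCL.

5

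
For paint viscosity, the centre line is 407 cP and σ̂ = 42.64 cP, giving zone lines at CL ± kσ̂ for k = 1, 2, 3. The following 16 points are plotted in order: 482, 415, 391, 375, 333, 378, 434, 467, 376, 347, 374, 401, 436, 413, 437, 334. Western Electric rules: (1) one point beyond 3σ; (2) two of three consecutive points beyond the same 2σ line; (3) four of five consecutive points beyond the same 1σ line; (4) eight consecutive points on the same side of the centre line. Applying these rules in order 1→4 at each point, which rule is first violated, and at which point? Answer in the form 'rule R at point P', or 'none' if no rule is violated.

Zone of each point (C = within 1σ̂, B = 1σ̂–2σ̂, A = 2σ̂–3σ̂, * = beyond 3σ̂; sign = side of CL): 1:+B, 2:+C, 3:-C, 4:-C, 5:-B, 6:-C, 7:+C, 8:+B, 9:-C, 10:-B, 11:-C, 12:-C, 13:+C, 14:+C, 15:+C, 16:-B
No rule fires across all 16 points.

none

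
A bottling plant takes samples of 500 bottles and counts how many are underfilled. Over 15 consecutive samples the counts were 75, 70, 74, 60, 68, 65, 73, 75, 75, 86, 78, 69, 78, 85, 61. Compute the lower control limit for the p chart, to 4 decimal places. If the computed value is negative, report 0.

p̄ = Σdᵢ / (k·n) = 1092 / (15 × 500) = 0.14560
LCL = p̄ − 3·√(p̄(1−p̄)/n) = 0.14560 − 3 × 0.01577 = 0.09828

0.0983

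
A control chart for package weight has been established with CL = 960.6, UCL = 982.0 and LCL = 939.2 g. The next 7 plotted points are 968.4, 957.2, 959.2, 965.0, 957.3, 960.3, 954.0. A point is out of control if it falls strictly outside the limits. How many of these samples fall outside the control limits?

All 7 points lie within [939.2, 982.0].

0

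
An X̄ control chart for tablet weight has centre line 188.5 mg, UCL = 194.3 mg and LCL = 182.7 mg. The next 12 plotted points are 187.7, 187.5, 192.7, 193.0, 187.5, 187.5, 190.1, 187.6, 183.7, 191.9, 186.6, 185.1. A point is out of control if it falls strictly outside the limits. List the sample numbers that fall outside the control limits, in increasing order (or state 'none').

none

All 12 points lie within [182.7, 194.3].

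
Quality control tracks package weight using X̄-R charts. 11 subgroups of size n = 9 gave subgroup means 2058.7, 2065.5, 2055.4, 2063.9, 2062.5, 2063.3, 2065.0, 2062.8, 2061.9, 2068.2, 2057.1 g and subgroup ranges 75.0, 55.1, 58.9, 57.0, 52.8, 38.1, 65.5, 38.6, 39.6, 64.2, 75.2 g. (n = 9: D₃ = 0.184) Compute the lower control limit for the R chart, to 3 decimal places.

10.371

R̄ = (75.0 + 55.1 + 58.9 + 57.0 + 52.8 + 38.1 + 65.5 + 38.6 + 39.6 + 64.2 + 75.2) / 11 = 620.0000 / 11 = 56.3636
LCL_R = D₃·R̄ = 0.184 × 56.3636 = 10.3709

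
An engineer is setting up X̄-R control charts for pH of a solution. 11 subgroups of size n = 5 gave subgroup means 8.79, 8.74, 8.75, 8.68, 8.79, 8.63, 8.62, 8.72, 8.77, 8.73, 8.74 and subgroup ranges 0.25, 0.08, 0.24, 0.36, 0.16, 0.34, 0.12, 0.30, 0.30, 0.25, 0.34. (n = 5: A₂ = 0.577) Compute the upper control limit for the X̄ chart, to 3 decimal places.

X̄̄ = (8.79 + 8.74 + 8.75 + 8.68 + 8.79 + 8.63 + 8.62 + 8.72 + 8.77 + 8.73 + 8.74) / 11 = 95.9600 / 11 = 8.7236
R̄ = (0.25 + 0.08 + 0.24 + 0.36 + 0.16 + 0.34 + 0.12 + 0.30 + 0.30 + 0.25 + 0.34) / 11 = 2.7400 / 11 = 0.2491
UCL = X̄̄ + A₂·R̄ = 8.7236 + 0.577 × 0.2491 = 8.8674

8.867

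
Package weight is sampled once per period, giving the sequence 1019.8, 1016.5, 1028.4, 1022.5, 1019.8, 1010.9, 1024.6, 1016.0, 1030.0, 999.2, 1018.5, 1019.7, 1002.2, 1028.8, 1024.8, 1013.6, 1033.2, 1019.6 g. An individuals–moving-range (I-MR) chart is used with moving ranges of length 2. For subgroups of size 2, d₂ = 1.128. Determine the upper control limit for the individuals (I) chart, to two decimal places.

X̄ = (1019.8 + 1016.5 + 1028.4 + 1022.5 + 1019.8 + 1010.9 + 1024.6 + 1016.0 + 1030.0 + 999.2 + 1018.5 + 1019.7 + 1002.2 + 1028.8 + 1024.8 + 1013.6 + 1033.2 + 1019.6) / 18 = 1019.3389
Moving ranges: 3.3, 11.9, 5.9, 2.7, 8.9, 13.7, 8.6, 14.0, 30.8, 19.3, 1.2, 17.5, 26.6, 4.0, 11.2, 19.6, 13.6; M̄R̄ = 212.8000 / 17 = 12.5176
UCL = X̄ + 3·M̄R̄/d₂ = 1019.3389 + 3 × 12.5176 / 1.128 = 1052.6305

1052.63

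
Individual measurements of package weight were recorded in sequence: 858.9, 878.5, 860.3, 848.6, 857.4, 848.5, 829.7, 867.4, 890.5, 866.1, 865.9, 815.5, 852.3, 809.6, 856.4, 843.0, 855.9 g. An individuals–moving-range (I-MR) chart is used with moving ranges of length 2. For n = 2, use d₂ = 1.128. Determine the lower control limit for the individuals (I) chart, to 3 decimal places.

X̄ = (858.9 + 878.5 + 860.3 + 848.6 + 857.4 + 848.5 + 829.7 + 867.4 + 890.5 + 866.1 + 865.9 + 815.5 + 852.3 + 809.6 + 856.4 + 843.0 + 855.9) / 17 = 853.2059
Moving ranges: 19.6, 18.2, 11.7, 8.8, 8.9, 18.8, 37.7, 23.1, 24.4, 0.2, 50.4, 36.8, 42.7, 46.8, 13.4, 12.9; M̄R̄ = 374.4000 / 16 = 23.4000
LCL = X̄ − 3·M̄R̄/d₂ = 853.2059 − 3 × 23.4000 / 1.128 = 790.9718

790.972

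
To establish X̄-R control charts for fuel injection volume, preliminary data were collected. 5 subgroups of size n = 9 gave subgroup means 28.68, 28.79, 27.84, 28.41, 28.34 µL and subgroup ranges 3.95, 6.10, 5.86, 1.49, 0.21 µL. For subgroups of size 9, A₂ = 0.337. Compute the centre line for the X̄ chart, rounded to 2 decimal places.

28.41

X̄̄ = (28.68 + 28.79 + 27.84 + 28.41 + 28.34) / 5 = 142.0600 / 5 = 28.4120
CL = X̄̄ = 28.4120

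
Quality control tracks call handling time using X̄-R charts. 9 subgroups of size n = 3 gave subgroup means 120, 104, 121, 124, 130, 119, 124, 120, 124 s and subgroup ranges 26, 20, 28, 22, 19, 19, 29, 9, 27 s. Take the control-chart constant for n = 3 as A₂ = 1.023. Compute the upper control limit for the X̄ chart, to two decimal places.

X̄̄ = (120 + 104 + 121 + 124 + 130 + 119 + 124 + 120 + 124) / 9 = 1086.0000 / 9 = 120.6667
R̄ = (26 + 20 + 28 + 22 + 19 + 19 + 29 + 9 + 27) / 9 = 199.0000 / 9 = 22.1111
UCL = X̄̄ + A₂·R̄ = 120.6667 + 1.023 × 22.1111 = 143.2863

143.29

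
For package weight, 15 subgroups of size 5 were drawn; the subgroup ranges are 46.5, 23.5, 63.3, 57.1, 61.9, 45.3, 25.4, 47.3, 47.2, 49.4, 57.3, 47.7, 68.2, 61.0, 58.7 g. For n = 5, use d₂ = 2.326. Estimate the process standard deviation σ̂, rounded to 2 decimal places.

21.78

R̄ = (46.5 + 23.5 + 63.3 + 57.1 + 61.9 + 45.3 + 25.4 + 47.3 + 47.2 + 49.4 + 57.3 + 47.7 + 68.2 + 61.0 + 58.7) / 15 = 50.6533
σ̂ = R̄ / d₂ = 50.6533 / 2.326 = 21.7770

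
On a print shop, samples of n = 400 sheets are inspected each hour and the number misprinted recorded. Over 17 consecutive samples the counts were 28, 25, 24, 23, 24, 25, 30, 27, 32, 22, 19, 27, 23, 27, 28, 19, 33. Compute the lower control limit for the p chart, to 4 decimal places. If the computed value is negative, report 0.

p̄ = Σdᵢ / (k·n) = 436 / (17 × 400) = 0.06412
LCL = p̄ − 3·√(p̄(1−p̄)/n) = 0.06412 − 3 × 0.01225 = 0.02737

0.0274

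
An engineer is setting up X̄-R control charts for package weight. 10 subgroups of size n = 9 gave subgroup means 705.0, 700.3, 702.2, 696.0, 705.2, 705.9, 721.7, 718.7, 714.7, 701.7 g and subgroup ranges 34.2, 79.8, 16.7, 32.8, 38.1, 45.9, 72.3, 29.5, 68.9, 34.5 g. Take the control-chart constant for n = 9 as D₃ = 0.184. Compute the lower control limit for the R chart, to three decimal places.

R̄ = (34.2 + 79.8 + 16.7 + 32.8 + 38.1 + 45.9 + 72.3 + 29.5 + 68.9 + 34.5) / 10 = 452.7000 / 10 = 45.2700
LCL_R = D₃·R̄ = 0.184 × 45.2700 = 8.3297

8.330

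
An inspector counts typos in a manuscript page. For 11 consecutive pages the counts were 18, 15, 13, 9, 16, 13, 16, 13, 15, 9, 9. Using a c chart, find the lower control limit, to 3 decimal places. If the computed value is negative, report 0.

c̄ = (18 + 15 + 13 + 9 + 16 + 13 + 16 + 13 + 15 + 9 + 9) / 11 = 146 / 11 = 13.2727
LCL = c̄ − 3√c̄ = 13.2727 − 3 × 3.6432 = 2.3432

2.343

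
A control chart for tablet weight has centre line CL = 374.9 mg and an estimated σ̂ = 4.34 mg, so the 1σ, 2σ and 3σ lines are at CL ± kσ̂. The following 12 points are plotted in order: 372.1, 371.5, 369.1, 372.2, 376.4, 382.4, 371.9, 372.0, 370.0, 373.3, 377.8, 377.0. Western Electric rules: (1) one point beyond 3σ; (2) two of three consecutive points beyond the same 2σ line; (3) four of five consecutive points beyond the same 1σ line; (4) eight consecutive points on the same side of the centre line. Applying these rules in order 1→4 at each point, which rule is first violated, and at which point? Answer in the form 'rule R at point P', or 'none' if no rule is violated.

Zone of each point (C = within 1σ̂, B = 1σ̂–2σ̂, A = 2σ̂–3σ̂, * = beyond 3σ̂; sign = side of CL): 1:-C, 2:-C, 3:-B, 4:-C, 5:+C, 6:+B, 7:-C, 8:-C, 9:-B, 10:-C, 11:+C, 12:+C
No rule fires across all 12 points.

none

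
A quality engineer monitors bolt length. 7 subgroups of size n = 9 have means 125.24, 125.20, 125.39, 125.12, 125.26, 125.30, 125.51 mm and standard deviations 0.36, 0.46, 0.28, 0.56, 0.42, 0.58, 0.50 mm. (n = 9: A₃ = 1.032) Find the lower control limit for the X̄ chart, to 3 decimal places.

124.823

X̄̄ = (125.24 + 125.20 + 125.39 + 125.12 + 125.26 + 125.30 + 125.51) / 7 = 125.2886
s̄ = (0.36 + 0.46 + 0.28 + 0.56 + 0.42 + 0.58 + 0.50) / 7 = 0.4514
LCL = X̄̄ − A₃·s̄ = 125.2886 − 1.032 × 0.4514 = 124.8227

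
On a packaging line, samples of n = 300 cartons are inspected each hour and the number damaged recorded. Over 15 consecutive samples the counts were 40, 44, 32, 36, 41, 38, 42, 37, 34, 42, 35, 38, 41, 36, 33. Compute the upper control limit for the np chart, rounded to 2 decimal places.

55.20

p̄ = Σdᵢ / (k·n) = 569 / (15 × 300) = 0.12644
UCL = np̄ + 3·√(np̄(1−p̄)) = 37.9333 + 3 × √(37.9333×0.87356) = 37.9333 + 3 × 5.7565 = 55.2027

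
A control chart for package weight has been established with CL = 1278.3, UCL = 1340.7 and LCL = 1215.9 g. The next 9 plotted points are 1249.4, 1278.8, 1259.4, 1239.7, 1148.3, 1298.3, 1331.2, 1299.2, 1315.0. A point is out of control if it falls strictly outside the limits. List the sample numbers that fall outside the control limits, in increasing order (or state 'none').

5

Compare each point to [1215.9, 1340.7]: sample 5 = 1148.3 < LCL.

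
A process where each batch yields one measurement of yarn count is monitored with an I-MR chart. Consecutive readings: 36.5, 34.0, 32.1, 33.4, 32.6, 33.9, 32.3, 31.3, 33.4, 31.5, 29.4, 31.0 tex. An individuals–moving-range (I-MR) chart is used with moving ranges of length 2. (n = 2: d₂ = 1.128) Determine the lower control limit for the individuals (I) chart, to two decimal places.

28.24

X̄ = (36.5 + 34.0 + 32.1 + 33.4 + 32.6 + 33.9 + 32.3 + 31.3 + 33.4 + 31.5 + 29.4 + 31.0) / 12 = 32.6167
Moving ranges: 2.5, 1.9, 1.3, 0.8, 1.3, 1.6, 1.0, 2.1, 1.9, 2.1, 1.6; M̄R̄ = 18.1000 / 11 = 1.6455
LCL = X̄ − 3·M̄R̄/d₂ = 32.6167 − 3 × 1.6455 / 1.128 = 28.2405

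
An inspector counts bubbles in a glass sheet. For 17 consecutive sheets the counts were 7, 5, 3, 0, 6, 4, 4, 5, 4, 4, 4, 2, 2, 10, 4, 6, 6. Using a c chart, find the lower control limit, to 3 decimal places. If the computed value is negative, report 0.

0.000

c̄ = (7 + 5 + 3 + 0 + 6 + 4 + 4 + 5 + 4 + 4 + 4 + 2 + 2 + 10 + 4 + 6 + 6) / 17 = 76 / 17 = 4.4706
LCL = c̄ − 3√c̄ = 4.4706 − 3 × 2.1144 = -1.8725 → 0 (cannot be negative)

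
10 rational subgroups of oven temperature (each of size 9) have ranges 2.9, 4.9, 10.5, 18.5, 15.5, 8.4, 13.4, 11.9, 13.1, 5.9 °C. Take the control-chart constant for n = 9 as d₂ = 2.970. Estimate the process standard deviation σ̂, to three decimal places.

R̄ = (2.9 + 4.9 + 10.5 + 18.5 + 15.5 + 8.4 + 13.4 + 11.9 + 13.1 + 5.9) / 10 = 10.5000
σ̂ = R̄ / d₂ = 10.5000 / 2.970 = 3.5354

3.535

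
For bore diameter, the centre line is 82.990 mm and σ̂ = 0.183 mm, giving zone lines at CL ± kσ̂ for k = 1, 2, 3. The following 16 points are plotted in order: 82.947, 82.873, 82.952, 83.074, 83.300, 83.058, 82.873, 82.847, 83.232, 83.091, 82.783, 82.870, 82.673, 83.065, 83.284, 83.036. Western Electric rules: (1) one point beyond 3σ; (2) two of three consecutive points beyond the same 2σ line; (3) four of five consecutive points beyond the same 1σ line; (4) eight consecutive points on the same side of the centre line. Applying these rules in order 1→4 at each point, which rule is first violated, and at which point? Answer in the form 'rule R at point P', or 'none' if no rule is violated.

none

Zone of each point (C = within 1σ̂, B = 1σ̂–2σ̂, A = 2σ̂–3σ̂, * = beyond 3σ̂; sign = side of CL): 1:-C, 2:-C, 3:-C, 4:+C, 5:+B, 6:+C, 7:-C, 8:-C, 9:+B, 10:+C, 11:-B, 12:-C, 13:-B, 14:+C, 15:+B, 16:+C
No rule fires across all 16 points.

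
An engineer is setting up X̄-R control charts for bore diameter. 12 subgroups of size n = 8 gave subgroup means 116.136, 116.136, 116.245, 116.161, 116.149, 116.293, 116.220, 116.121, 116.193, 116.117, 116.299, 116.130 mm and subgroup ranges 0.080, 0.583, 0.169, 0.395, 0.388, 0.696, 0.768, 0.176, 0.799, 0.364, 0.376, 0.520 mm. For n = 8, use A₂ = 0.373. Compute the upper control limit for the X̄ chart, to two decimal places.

X̄̄ = (116.136 + 116.136 + 116.245 + 116.161 + 116.149 + 116.293 + 116.220 + 116.121 + 116.193 + 116.117 + 116.299 + 116.130) / 12 = 1394.2000 / 12 = 116.1833
R̄ = (0.080 + 0.583 + 0.169 + 0.395 + 0.388 + 0.696 + 0.768 + 0.176 + 0.799 + 0.364 + 0.376 + 0.520) / 12 = 5.3140 / 12 = 0.4428
UCL = X̄̄ + A₂·R̄ = 116.1833 + 0.373 × 0.4428 = 116.3485

116.35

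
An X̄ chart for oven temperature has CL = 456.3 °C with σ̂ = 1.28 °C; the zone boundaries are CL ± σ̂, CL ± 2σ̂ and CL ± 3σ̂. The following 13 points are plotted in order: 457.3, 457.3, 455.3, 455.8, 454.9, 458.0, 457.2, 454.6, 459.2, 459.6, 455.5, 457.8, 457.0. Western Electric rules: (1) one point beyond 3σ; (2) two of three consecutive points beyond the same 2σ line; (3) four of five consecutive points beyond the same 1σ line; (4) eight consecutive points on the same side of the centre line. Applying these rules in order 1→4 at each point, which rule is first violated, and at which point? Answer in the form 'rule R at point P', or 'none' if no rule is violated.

rule 2 at point 10

Zone of each point (C = within 1σ̂, B = 1σ̂–2σ̂, A = 2σ̂–3σ̂, * = beyond 3σ̂; sign = side of CL): 1:+C, 2:+C, 3:-C, 4:-C, 5:-B, 6:+B, 7:+C, 8:-B, 9:+A, 10:+A, 11:-C, 12:+B, 13:+C
Rule 2 (two of three consecutive points beyond the same 2σ limit) is satisfied at point 10.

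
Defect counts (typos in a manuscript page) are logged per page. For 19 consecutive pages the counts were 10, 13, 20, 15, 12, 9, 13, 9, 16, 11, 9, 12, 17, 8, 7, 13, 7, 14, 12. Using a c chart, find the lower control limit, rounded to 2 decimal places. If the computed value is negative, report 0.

c̄ = (10 + 13 + 20 + 15 + 12 + 9 + 13 + 9 + 16 + 11 + 9 + 12 + 17 + 8 + 7 + 13 + 7 + 14 + 12) / 19 = 227 / 19 = 11.9474
LCL = c̄ − 3√c̄ = 11.9474 − 3 × 3.4565 = 1.5779

1.58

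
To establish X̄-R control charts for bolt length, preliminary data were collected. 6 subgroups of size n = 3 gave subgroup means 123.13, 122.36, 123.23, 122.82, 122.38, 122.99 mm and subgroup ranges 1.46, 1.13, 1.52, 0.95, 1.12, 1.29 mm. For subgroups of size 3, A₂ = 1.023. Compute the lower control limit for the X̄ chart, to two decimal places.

X̄̄ = (123.13 + 122.36 + 123.23 + 122.82 + 122.38 + 122.99) / 6 = 736.9100 / 6 = 122.8183
R̄ = (1.46 + 1.13 + 1.52 + 0.95 + 1.12 + 1.29) / 6 = 7.4700 / 6 = 1.2450
LCL = X̄̄ − A₂·R̄ = 122.8183 − 1.023 × 1.2450 = 121.5447

121.54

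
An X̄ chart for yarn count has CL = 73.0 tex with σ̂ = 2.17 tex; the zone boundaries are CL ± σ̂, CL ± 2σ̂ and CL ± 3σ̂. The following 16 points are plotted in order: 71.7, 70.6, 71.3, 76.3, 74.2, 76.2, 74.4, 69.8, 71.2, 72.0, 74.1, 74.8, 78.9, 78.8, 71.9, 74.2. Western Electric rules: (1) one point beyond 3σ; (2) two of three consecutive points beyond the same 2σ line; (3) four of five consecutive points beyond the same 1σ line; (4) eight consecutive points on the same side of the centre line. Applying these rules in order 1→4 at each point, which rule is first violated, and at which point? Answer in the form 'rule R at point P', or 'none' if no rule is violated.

Zone of each point (C = within 1σ̂, B = 1σ̂–2σ̂, A = 2σ̂–3σ̂, * = beyond 3σ̂; sign = side of CL): 1:-C, 2:-B, 3:-C, 4:+B, 5:+C, 6:+B, 7:+C, 8:-B, 9:-C, 10:-C, 11:+C, 12:+C, 13:+A, 14:+A, 15:-C, 16:+C
Rule 2 (two of three consecutive points beyond the same 2σ limit) is satisfied at point 14.

rule 2 at point 14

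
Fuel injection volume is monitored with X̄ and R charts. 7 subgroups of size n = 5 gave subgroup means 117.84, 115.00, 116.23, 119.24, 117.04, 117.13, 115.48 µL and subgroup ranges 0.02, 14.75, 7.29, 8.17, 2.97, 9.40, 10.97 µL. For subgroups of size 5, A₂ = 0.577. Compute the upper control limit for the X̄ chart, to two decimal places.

121.27

X̄̄ = (117.84 + 115.00 + 116.23 + 119.24 + 117.04 + 117.13 + 115.48) / 7 = 817.9600 / 7 = 116.8514
R̄ = (0.02 + 14.75 + 7.29 + 8.17 + 2.97 + 9.40 + 10.97) / 7 = 53.5700 / 7 = 7.6529
UCL = X̄̄ + A₂·R̄ = 116.8514 + 0.577 × 7.6529 = 121.2671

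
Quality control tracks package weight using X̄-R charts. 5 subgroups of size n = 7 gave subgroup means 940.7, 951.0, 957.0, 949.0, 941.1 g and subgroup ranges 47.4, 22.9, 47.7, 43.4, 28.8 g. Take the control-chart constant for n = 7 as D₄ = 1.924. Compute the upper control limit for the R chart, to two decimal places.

R̄ = (47.4 + 22.9 + 47.7 + 43.4 + 28.8) / 5 = 190.2000 / 5 = 38.0400
UCL_R = D₄·R̄ = 1.924 × 38.0400 = 73.1890

73.19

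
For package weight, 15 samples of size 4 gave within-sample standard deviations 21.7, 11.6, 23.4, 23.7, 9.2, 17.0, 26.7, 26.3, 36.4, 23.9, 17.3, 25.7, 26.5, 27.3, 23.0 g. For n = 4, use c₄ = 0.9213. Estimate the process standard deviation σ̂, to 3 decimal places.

24.581

s̄ = (21.7 + 11.6 + 23.4 + 23.7 + 9.2 + 17.0 + 26.7 + 26.3 + 36.4 + 23.9 + 17.3 + 25.7 + 26.5 + 27.3 + 23.0) / 15 = 22.6467
σ̂ = s̄ / c₄ = 22.6467 / 0.9213 = 24.5812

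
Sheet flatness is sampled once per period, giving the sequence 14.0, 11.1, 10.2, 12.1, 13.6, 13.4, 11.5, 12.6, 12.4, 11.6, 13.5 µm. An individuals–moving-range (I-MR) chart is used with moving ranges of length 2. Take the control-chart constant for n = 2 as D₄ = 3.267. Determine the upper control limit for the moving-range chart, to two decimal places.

Moving ranges: 2.9, 0.9, 1.9, 1.5, 0.2, 1.9, 1.1, 0.2, 0.8, 1.9; M̄R̄ = 13.3000 / 10 = 1.3300
UCL_MR = D₄·M̄R̄ = 3.267 × 1.3300 = 4.3451

4.35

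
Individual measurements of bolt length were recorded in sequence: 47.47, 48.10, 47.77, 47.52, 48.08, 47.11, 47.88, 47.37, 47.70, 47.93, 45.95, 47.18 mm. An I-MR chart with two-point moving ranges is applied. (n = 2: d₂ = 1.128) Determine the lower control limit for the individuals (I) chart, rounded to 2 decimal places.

X̄ = (47.47 + 48.10 + 47.77 + 47.52 + 48.08 + 47.11 + 47.88 + 47.37 + 47.70 + 47.93 + 45.95 + 47.18) / 12 = 47.5050
Moving ranges: 0.63, 0.33, 0.25, 0.56, 0.97, 0.77, 0.51, 0.33, 0.23, 1.98, 1.23; M̄R̄ = 7.7900 / 11 = 0.7082
LCL = X̄ − 3·M̄R̄/d₂ = 47.5050 − 3 × 0.7082 / 1.128 = 45.6215

45.62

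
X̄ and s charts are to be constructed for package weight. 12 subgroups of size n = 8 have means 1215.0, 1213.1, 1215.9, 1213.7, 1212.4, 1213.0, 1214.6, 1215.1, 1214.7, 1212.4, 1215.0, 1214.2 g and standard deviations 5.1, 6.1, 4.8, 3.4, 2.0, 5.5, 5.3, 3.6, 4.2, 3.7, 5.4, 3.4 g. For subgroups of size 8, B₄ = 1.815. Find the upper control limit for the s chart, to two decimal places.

7.94

s̄ = (5.1 + 6.1 + 4.8 + 3.4 + 2.0 + 5.5 + 5.3 + 3.6 + 4.2 + 3.7 + 5.4 + 3.4) / 12 = 4.3750
UCL_s = B₄·s̄ = 1.815 × 4.3750 = 7.9406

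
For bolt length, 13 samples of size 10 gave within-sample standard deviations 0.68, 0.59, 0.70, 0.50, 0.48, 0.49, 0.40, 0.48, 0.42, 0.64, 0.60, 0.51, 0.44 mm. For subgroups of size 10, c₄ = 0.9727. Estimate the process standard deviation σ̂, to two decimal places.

0.55

s̄ = (0.68 + 0.59 + 0.70 + 0.50 + 0.48 + 0.49 + 0.40 + 0.48 + 0.42 + 0.64 + 0.60 + 0.51 + 0.44) / 13 = 0.5331
σ̂ = s̄ / c₄ = 0.5331 / 0.9727 = 0.5480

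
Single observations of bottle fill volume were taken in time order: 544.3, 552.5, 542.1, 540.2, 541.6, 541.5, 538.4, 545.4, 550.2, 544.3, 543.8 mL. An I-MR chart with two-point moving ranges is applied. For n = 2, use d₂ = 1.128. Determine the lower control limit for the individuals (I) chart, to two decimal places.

532.51

X̄ = (544.3 + 552.5 + 542.1 + 540.2 + 541.6 + 541.5 + 538.4 + 545.4 + 550.2 + 544.3 + 543.8) / 11 = 544.0273
Moving ranges: 8.2, 10.4, 1.9, 1.4, 0.1, 3.1, 7.0, 4.8, 5.9, 0.5; M̄R̄ = 43.3000 / 10 = 4.3300
LCL = X̄ − 3·M̄R̄/d₂ = 544.0273 − 3 × 4.3300 / 1.128 = 532.5113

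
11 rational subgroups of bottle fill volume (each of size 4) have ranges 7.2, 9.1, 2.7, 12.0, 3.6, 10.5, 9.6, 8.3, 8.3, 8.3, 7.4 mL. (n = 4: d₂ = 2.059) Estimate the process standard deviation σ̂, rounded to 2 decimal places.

3.84

R̄ = (7.2 + 9.1 + 2.7 + 12.0 + 3.6 + 10.5 + 9.6 + 8.3 + 8.3 + 8.3 + 7.4) / 11 = 7.9091
σ̂ = R̄ / d₂ = 7.9091 / 2.059 = 3.8412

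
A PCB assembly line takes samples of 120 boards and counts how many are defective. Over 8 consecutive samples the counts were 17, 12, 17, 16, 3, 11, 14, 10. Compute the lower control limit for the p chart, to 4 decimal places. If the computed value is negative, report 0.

p̄ = Σdᵢ / (k·n) = 100 / (8 × 120) = 0.10417
LCL = p̄ − 3·√(p̄(1−p̄)/n) = 0.10417 − 3 × 0.02789 = 0.02051

0.0205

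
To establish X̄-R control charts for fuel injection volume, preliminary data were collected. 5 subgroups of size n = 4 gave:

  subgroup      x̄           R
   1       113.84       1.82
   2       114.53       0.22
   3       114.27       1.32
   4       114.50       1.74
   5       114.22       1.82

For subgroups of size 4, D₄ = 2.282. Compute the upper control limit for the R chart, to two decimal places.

R̄ = (1.82 + 0.22 + 1.32 + 1.74 + 1.82) / 5 = 6.9200 / 5 = 1.3840
UCL_R = D₄·R̄ = 2.282 × 1.3840 = 3.1583

3.16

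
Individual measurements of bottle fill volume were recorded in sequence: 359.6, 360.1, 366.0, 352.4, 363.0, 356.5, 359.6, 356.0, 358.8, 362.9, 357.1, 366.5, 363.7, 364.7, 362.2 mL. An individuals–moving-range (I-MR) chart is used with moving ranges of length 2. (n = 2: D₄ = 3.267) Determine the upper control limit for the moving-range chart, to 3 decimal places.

16.848

Moving ranges: 0.5, 5.9, 13.6, 10.6, 6.5, 3.1, 3.6, 2.8, 4.1, 5.8, 9.4, 2.8, 1.0, 2.5; M̄R̄ = 72.2000 / 14 = 5.1571
UCL_MR = D₄·M̄R̄ = 3.267 × 5.1571 = 16.8484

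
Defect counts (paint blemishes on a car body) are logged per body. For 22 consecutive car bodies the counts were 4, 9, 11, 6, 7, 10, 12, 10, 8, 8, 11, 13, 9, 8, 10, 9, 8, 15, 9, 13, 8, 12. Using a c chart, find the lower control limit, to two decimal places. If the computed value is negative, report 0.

c̄ = (4 + 9 + 11 + 6 + 7 + 10 + 12 + 10 + 8 + 8 + 11 + 13 + 9 + 8 + 10 + 9 + 8 + 15 + 9 + 13 + 8 + 12) / 22 = 210 / 22 = 9.5455
LCL = c̄ − 3√c̄ = 9.5455 − 3 × 3.0896 = 0.2767

0.28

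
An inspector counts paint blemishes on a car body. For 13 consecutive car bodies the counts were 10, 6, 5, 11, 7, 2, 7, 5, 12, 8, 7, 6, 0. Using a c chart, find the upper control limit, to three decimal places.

14.332

c̄ = (10 + 6 + 5 + 11 + 7 + 2 + 7 + 5 + 12 + 8 + 7 + 6 + 0) / 13 = 86 / 13 = 6.6154
UCL = c̄ + 3√c̄ = 6.6154 + 3 × √6.6154 = 6.6154 + 3 × 2.5720 = 14.3315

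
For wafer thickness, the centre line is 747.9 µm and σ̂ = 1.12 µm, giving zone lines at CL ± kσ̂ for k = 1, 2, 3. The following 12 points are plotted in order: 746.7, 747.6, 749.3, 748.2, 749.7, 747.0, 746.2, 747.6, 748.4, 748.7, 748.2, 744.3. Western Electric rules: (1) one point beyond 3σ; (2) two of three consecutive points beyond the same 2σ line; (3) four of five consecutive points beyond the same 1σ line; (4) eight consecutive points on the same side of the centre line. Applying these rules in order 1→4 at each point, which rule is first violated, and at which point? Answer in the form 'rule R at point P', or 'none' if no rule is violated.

Zone of each point (C = within 1σ̂, B = 1σ̂–2σ̂, A = 2σ̂–3σ̂, * = beyond 3σ̂; sign = side of CL): 1:-B, 2:-C, 3:+B, 4:+C, 5:+B, 6:-C, 7:-B, 8:-C, 9:+C, 10:+C, 11:+C, 12:-*
Rule 1 (one point beyond the 3σ limits) is satisfied at point 12.

rule 1 at point 12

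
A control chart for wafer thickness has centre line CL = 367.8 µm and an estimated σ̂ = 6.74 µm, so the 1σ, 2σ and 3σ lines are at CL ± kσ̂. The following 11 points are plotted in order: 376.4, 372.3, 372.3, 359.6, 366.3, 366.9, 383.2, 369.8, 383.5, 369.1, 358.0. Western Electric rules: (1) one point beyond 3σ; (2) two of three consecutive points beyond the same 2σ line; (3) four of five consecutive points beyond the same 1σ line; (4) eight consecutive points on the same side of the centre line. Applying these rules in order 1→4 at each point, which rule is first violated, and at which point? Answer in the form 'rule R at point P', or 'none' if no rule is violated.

rule 2 at point 9

Zone of each point (C = within 1σ̂, B = 1σ̂–2σ̂, A = 2σ̂–3σ̂, * = beyond 3σ̂; sign = side of CL): 1:+B, 2:+C, 3:+C, 4:-B, 5:-C, 6:-C, 7:+A, 8:+C, 9:+A, 10:+C, 11:-B
Rule 2 (two of three consecutive points beyond the same 2σ limit) is satisfied at point 9.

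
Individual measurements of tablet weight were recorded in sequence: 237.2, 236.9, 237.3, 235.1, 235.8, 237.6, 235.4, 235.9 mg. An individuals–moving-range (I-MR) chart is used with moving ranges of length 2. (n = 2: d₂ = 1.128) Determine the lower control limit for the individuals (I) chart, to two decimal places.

X̄ = (237.2 + 236.9 + 237.3 + 235.1 + 235.8 + 237.6 + 235.4 + 235.9) / 8 = 236.4000
Moving ranges: 0.3, 0.4, 2.2, 0.7, 1.8, 2.2, 0.5; M̄R̄ = 8.1000 / 7 = 1.1571
LCL = X̄ − 3·M̄R̄/d₂ = 236.4000 − 3 × 1.1571 / 1.128 = 233.3225

233.32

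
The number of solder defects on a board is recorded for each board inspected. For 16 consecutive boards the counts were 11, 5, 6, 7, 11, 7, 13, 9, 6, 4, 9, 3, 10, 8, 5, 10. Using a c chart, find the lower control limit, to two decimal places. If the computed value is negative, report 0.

c̄ = (11 + 5 + 6 + 7 + 11 + 7 + 13 + 9 + 6 + 4 + 9 + 3 + 10 + 8 + 5 + 10) / 16 = 124 / 16 = 7.7500
LCL = c̄ − 3√c̄ = 7.7500 − 3 × 2.7839 = -0.6016 → 0 (cannot be negative)

0.00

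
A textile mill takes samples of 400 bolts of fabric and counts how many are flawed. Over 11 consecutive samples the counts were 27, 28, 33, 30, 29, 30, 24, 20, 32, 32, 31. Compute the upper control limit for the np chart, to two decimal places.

p̄ = Σdᵢ / (k·n) = 316 / (11 × 400) = 0.07182
UCL = np̄ + 3·√(np̄(1−p̄)) = 28.7273 + 3 × √(28.7273×0.92818) = 28.7273 + 3 × 5.1637 = 44.2185

44.22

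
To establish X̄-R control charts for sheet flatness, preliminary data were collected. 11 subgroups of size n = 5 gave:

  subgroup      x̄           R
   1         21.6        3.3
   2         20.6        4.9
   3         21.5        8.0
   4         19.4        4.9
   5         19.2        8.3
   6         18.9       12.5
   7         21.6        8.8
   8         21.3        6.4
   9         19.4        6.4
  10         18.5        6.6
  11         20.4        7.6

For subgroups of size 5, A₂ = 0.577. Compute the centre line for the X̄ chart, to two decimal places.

20.22

X̄̄ = (21.6 + 20.6 + 21.5 + 19.4 + 19.2 + 18.9 + 21.6 + 21.3 + 19.4 + 18.5 + 20.4) / 11 = 222.4000 / 11 = 20.2182
CL = X̄̄ = 20.2182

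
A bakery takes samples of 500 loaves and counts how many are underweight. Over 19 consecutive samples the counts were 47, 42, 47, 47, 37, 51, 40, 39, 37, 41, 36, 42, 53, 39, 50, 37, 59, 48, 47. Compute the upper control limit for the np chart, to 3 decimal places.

63.193

p̄ = Σdᵢ / (k·n) = 839 / (19 × 500) = 0.08832
UCL = np̄ + 3·√(np̄(1−p̄)) = 44.1579 + 3 × √(44.1579×0.91168) = 44.1579 + 3 × 6.3449 = 63.1927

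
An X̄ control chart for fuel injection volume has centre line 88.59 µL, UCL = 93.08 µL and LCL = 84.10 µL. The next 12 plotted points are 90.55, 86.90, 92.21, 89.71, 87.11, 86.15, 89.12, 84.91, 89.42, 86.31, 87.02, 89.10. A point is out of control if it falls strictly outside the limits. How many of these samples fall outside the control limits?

0

All 12 points lie within [84.10, 93.08].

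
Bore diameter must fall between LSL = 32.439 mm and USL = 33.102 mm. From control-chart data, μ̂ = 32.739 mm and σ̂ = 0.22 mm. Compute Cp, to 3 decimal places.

Cp = (USL − LSL) / (6σ̂) = (33.102 − 32.439) / (6 × 0.22) = 0.6630 / 1.3200 = 0.5023

0.502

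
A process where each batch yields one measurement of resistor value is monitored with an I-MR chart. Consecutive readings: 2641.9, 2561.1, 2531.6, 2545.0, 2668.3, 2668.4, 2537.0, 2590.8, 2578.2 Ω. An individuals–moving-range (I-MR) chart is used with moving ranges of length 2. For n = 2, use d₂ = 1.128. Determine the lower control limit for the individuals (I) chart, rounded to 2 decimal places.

X̄ = (2641.9 + 2561.1 + 2531.6 + 2545.0 + 2668.3 + 2668.4 + 2537.0 + 2590.8 + 2578.2) / 9 = 2591.3667
Moving ranges: 80.8, 29.5, 13.4, 123.3, 0.1, 131.4, 53.8, 12.6; M̄R̄ = 444.9000 / 8 = 55.6125
LCL = X̄ − 3·M̄R̄/d₂ = 2591.3667 − 3 × 55.6125 / 1.128 = 2443.4611

2443.46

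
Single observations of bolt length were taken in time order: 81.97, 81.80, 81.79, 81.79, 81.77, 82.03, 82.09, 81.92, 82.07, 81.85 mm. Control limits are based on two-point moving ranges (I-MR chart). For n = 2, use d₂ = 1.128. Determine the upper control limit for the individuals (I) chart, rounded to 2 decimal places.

X̄ = (81.97 + 81.80 + 81.79 + 81.79 + 81.77 + 82.03 + 82.09 + 81.92 + 82.07 + 81.85) / 10 = 81.9080
Moving ranges: 0.17, 0.01, 0.00, 0.02, 0.26, 0.06, 0.17, 0.15, 0.22; M̄R̄ = 1.0600 / 9 = 0.1178
UCL = X̄ + 3·M̄R̄/d₂ = 81.9080 + 3 × 0.1178 / 1.128 = 82.2212

82.22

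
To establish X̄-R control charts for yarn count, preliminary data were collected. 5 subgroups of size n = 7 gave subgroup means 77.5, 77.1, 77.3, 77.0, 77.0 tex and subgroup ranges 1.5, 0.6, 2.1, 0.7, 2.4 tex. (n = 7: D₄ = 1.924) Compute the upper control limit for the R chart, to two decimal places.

R̄ = (1.5 + 0.6 + 2.1 + 0.7 + 2.4) / 5 = 7.3000 / 5 = 1.4600
UCL_R = D₄·R̄ = 1.924 × 1.4600 = 2.8090

2.81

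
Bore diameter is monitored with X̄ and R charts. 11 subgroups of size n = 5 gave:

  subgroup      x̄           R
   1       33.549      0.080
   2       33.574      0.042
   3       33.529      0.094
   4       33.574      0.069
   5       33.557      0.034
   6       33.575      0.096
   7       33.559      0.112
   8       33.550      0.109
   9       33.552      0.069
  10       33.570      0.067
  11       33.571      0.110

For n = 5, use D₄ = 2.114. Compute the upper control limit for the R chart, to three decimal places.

0.170

R̄ = (0.080 + 0.042 + 0.094 + 0.069 + 0.034 + 0.096 + 0.112 + 0.109 + 0.069 + 0.067 + 0.110) / 11 = 0.8820 / 11 = 0.0802
UCL_R = D₄·R̄ = 2.114 × 0.0802 = 0.1695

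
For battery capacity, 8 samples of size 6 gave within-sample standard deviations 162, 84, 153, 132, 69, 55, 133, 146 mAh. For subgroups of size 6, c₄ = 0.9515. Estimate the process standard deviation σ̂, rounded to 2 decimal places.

122.70

s̄ = (162 + 84 + 153 + 132 + 69 + 55 + 133 + 146) / 8 = 116.7500
σ̂ = s̄ / c₄ = 116.7500 / 0.9515 = 122.7010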